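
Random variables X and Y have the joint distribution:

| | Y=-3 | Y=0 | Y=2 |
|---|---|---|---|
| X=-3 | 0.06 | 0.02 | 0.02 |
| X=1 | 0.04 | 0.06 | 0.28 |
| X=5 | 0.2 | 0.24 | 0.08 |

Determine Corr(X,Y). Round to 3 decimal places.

E[X] = 2.68,  E[Y] = -0.14
E[XY] = -1.34
Cov(X,Y) = E[XY] − E[X]E[Y] = -1.34 − (2.68)(-0.14) = -0.9648
V(X) = 7.0976,  V(Y) = 4.2004
ρ = -0.9648 / √(7.0976·4.2004) ≈ -0.177

-0.177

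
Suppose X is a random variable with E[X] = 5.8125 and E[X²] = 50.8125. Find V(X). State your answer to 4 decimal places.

V(X) = 50.8125 − (5.8125)² = 17.02734375

17.0273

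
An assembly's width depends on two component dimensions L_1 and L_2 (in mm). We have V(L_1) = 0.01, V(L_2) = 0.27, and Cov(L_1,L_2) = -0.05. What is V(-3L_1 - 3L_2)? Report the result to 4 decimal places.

V(-3L_1 - 3L_2) = (-3)²·V(L_1) + (-3)²·V(L_2) + 2·(-3)·(-3)·Cov(L_1,L_2)
= 9·0.01 + 9·0.27 + 18·-0.05 = 1.62

1.6200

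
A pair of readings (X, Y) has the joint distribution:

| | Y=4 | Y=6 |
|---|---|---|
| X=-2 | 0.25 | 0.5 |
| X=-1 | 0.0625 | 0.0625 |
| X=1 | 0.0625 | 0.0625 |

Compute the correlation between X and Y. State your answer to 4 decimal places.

-0.1291

E[X] = -1.5,  E[Y] = 5.25
E[XY] = -8
cov(X,Y) = E[XY] − E[X]E[Y] = -8 − (-1.5)(5.25) = -0.125
V(X) = 1,  V(Y) = 0.9375
ρ = -0.125 / √(1·0.9375) ≈ -0.1291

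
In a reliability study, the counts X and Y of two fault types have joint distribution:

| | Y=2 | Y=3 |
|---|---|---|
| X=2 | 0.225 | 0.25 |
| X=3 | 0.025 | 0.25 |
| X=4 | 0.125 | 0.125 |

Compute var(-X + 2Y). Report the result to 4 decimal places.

1.5494

E[X] = 2.775,  E[Y] = 2.625,  E[XY] = 7.3
var(X) = 8.375 − (2.775)² = 0.674375;  var(Y) = 7.125 − (2.625)² = 0.234375
cov(X,Y) = 7.3 − (2.775)(2.625) = 0.015625
var(-X + 2Y) = (-1)²·0.674375 + (2)²·0.234375 + 2·(-1)·(2)·0.015625 = 1.549375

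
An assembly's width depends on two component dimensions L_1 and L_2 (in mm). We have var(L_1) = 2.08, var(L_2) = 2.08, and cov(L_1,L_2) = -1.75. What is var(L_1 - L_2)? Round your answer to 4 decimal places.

7.6600

var(L_1 - L_2) = (1)²·var(L_1) + (-1)²·var(L_2) + 2·(1)·(-1)·cov(L_1,L_2)
= 1·2.08 + 1·2.08 + -2·-1.75 = 7.66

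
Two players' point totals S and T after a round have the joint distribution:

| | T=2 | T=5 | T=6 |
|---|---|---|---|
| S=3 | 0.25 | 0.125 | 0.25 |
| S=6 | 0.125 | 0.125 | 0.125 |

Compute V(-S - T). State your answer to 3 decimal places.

5.484

E[S] = 4.125,  E[T] = 4.25,  E[ST] = 17.625
V(S) = 19.125 − (4.125)² = 2.109375;  V(T) = 21.25 − (4.25)² = 3.1875
cov(S,T) = 17.625 − (4.125)(4.25) = 0.09375
V(-S - T) = (-1)²·2.109375 + (-1)²·3.1875 + 2·(-1)·(-1)·0.09375 = 5.484375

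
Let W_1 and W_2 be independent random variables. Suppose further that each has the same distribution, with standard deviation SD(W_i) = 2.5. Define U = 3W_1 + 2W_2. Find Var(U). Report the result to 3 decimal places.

81.250

Var(W_i) = (2.5)² = 6.25
By independence, Var(U) = (3)²Var(W_1) + (2)²Var(W_2)
= (3)²·6.25 + (2)²·6.25 = 81.25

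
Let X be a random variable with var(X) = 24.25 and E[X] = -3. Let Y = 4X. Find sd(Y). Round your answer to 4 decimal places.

19.6977

var(4X) = (4)²·24.25 = 388
sd(Y) = √388 ≈ 19.6977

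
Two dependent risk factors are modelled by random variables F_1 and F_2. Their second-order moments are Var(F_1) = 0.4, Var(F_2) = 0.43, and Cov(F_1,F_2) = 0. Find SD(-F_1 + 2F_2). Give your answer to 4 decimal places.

1.4560

Var(-F_1 + 2F_2) = (-1)²·Var(F_1) + (2)²·Var(F_2) + 2·(-1)·(2)·Cov(F_1,F_2)
= 1·0.4 + 4·0.43 + -4·0 = 2.12
SD(-F_1 + 2F_2) = √2.12 ≈ 1.4560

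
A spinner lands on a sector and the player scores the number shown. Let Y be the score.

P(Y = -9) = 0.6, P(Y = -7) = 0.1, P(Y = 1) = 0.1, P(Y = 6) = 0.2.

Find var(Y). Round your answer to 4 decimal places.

37.7600

E[Y] = (-9)(0.6) + (-7)(0.1) + (1)(0.1) + (6)(0.2) = -4.8
E[Y²] = (-9)²(0.6) + (-7)²(0.1) + (1)²(0.1) + (6)²(0.2) = 60.8
var(Y) = E[Y²] − (E[Y])² = 60.8 − (-4.8)² = 37.76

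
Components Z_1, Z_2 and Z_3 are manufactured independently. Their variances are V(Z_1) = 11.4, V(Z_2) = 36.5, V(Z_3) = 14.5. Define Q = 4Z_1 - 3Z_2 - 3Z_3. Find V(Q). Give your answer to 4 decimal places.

By independence, V(Q) = (4)²V(Z_1) + (-3)²V(Z_2) + (-3)²V(Z_3)
= (4)²·11.4 + (-3)²·36.5 + (-3)²·14.5 = 641.4

641.4000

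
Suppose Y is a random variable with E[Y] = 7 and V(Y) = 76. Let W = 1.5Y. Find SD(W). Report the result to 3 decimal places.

13.077

V(1.5Y) = (1.5)²·76 = 171
SD(W) = √171 ≈ 13.077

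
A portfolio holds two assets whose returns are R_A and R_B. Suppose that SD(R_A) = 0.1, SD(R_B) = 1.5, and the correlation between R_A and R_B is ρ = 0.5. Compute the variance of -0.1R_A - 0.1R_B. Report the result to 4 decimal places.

0.0241

var(R_A) = (0.1)² = 0.01;  var(R_B) = (1.5)² = 2.25
Cov(R_A,R_B) = ρ·SD(R_A)·SD(R_B) = 0.5·0.1·1.5 = 0.075
var(-0.1R_A - 0.1R_B) = (-0.1)²·var(R_A) + (-0.1)²·var(R_B) + 2·(-0.1)·(-0.1)·Cov(R_A,R_B)
= 0.01·0.01 + 0.01·2.25 + 0.02·0.075 = 0.0241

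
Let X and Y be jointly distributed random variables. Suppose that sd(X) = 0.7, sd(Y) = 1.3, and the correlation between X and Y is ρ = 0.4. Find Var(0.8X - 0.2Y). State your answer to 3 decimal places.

Var(X) = (0.7)² = 0.49;  Var(Y) = (1.3)² = 1.69
Cov(X,Y) = ρ·sd(X)·sd(Y) = 0.4·0.7·1.3 = 0.364
Var(0.8X - 0.2Y) = (0.8)²·Var(X) + (-0.2)²·Var(Y) + 2·(0.8)·(-0.2)·Cov(X,Y)
= 0.64·0.49 + 0.04·1.69 + -0.32·0.364 = 0.26472

0.265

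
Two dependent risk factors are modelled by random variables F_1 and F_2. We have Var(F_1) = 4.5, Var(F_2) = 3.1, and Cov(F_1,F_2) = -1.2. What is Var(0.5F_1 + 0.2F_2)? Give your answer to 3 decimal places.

Var(0.5F_1 + 0.2F_2) = (0.5)²·Var(F_1) + (0.2)²·Var(F_2) + 2·(0.5)·(0.2)·Cov(F_1,F_2)
= 0.25·4.5 + 0.04·3.1 + 0.2·-1.2 = 1.009

1.009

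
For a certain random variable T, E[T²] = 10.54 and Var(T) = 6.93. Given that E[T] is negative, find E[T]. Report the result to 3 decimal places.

-1.900

(E[T])² = E[T²] − Var(T) = 10.54 − 6.93 = 3.61
E[T] = −√3.61 = -1.9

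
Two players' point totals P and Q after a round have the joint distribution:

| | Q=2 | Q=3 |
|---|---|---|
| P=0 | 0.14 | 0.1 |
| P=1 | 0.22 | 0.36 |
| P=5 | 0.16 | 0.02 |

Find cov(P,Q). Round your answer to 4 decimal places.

E[P] = 1.48,  E[Q] = 2.48
E[PQ] = 3.42
cov(P,Q) = E[PQ] − E[P]E[Q] = 3.42 − (1.48)(2.48) = -0.2504

-0.2504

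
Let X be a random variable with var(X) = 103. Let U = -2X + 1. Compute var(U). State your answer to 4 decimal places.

var(-2X + 1) = (-2)²·var(X) = 4·103 = 412

412.0000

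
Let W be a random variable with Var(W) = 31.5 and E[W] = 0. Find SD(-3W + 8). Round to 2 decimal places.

Var(-3W + 8) = (-3)²·31.5 = 283.5
SD(-3W + 8) = √283.5 ≈ 16.84

16.84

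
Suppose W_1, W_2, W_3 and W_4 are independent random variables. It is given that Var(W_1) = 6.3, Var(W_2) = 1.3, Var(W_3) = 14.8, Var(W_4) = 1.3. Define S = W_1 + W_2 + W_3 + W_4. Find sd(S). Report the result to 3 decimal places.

4.868

By independence, Var(S) = (1)²Var(W_1) + (1)²Var(W_2) + (1)²Var(W_3) + (1)²Var(W_4)
= (1)²·6.3 + (1)²·1.3 + (1)²·14.8 + (1)²·1.3 = 23.7
sd(S) = √23.7 ≈ 4.868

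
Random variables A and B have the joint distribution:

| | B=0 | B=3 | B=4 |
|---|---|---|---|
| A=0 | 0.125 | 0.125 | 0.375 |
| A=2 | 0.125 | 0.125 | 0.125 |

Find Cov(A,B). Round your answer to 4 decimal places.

-0.3125

E[A] = 0.75,  E[B] = 2.75
E[AB] = 1.75
Cov(A,B) = E[AB] − E[A]E[B] = 1.75 − (0.75)(2.75) = -0.3125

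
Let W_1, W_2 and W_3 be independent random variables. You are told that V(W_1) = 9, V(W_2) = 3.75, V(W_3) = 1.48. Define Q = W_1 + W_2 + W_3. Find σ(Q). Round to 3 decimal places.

3.772

By independence, V(Q) = (1)²V(W_1) + (1)²V(W_2) + (1)²V(W_3)
= (1)²·9 + (1)²·3.75 + (1)²·1.48 = 14.23
σ(Q) = √14.23 ≈ 3.772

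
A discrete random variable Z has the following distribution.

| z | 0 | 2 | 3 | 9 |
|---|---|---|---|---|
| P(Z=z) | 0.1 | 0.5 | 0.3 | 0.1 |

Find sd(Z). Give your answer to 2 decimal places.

2.23

E[Z] = (0)(0.1) + (2)(0.5) + (3)(0.3) + (9)(0.1) = 2.8
E[Z²] = (0)²(0.1) + (2)²(0.5) + (3)²(0.3) + (9)²(0.1) = 12.8
V(Z) = E[Z²] − (E[Z])² = 12.8 − (2.8)² = 4.96
sd(Z) = √4.96 ≈ 2.23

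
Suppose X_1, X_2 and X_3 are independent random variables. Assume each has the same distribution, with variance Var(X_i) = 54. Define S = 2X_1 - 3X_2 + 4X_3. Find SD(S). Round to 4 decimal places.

39.5727

By independence, Var(S) = (2)²Var(X_1) + (-3)²Var(X_2) + (4)²Var(X_3)
= (2)²·54 + (-3)²·54 + (4)²·54 = 1566
SD(S) = √1566 ≈ 39.5727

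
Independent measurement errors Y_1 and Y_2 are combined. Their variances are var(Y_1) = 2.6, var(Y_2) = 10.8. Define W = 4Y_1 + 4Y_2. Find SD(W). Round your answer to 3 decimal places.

14.642

By independence, var(W) = (4)²var(Y_1) + (4)²var(Y_2)
= (4)²·2.6 + (4)²·10.8 = 214.4
SD(W) = √214.4 ≈ 14.642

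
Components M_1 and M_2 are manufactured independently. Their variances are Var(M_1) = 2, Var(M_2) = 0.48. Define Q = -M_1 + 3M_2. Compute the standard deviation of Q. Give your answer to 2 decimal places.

By independence, Var(Q) = (-1)²Var(M_1) + (3)²Var(M_2)
= (-1)²·2 + (3)²·0.48 = 6.32
σ(Q) = √6.32 ≈ 2.51

2.51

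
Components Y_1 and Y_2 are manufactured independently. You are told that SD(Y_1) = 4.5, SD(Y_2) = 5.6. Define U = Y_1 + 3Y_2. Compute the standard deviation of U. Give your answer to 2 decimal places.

V(Y_1) = 20.25, V(Y_2) = 31.36
By independence, V(U) = (1)²V(Y_1) + (3)²V(Y_2)
= (1)²·20.25 + (3)²·31.36 = 302.49
SD(U) = √302.49 ≈ 17.39

17.39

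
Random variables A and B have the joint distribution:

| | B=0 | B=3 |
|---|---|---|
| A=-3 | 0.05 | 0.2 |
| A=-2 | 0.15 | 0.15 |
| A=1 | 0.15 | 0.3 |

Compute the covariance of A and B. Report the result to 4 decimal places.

E[A] = -0.9,  E[B] = 1.95
E[AB] = -1.8
Cov(A,B) = E[AB] − E[A]E[B] = -1.8 − (-0.9)(1.95) = -0.045

-0.0450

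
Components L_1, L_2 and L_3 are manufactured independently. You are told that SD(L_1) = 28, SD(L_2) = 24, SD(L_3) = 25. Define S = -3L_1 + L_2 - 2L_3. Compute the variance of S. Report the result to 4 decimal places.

10132.0000

Var(L_1) = 784, Var(L_2) = 576, Var(L_3) = 625
By independence, Var(S) = (-3)²Var(L_1) + (1)²Var(L_2) + (-2)²Var(L_3)
= (-3)²·784 + (1)²·576 + (-2)²·625 = 10132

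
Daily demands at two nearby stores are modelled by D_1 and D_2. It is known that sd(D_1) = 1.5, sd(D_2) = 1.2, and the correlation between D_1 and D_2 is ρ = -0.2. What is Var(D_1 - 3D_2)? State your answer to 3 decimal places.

Var(D_1) = (1.5)² = 2.25;  Var(D_2) = (1.2)² = 1.44
Cov(D_1,D_2) = ρ·sd(D_1)·sd(D_2) = -0.2·1.5·1.2 = -0.36
Var(D_1 - 3D_2) = (1)²·Var(D_1) + (-3)²·Var(D_2) + 2·(1)·(-3)·Cov(D_1,D_2)
= 1·2.25 + 9·1.44 + -6·-0.36 = 17.37

17.370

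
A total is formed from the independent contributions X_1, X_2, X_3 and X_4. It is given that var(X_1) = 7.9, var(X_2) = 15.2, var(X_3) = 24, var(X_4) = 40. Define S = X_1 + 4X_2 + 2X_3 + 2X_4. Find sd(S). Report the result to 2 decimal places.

By independence, var(S) = (1)²var(X_1) + (4)²var(X_2) + (2)²var(X_3) + (2)²var(X_4)
= (1)²·7.9 + (4)²·15.2 + (2)²·24 + (2)²·40 = 507.1
sd(S) = √507.1 ≈ 22.52

22.52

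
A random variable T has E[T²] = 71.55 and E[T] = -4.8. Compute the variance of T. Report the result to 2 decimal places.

V(T) = 71.55 − (-4.8)² = 48.51

48.51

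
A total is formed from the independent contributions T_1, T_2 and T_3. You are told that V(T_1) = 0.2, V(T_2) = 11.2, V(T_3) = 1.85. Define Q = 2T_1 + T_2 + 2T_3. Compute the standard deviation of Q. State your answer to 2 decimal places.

4.40

By independence, V(Q) = (2)²V(T_1) + (1)²V(T_2) + (2)²V(T_3)
= (2)²·0.2 + (1)²·11.2 + (2)²·1.85 = 19.4
SD(Q) = √19.4 ≈ 4.40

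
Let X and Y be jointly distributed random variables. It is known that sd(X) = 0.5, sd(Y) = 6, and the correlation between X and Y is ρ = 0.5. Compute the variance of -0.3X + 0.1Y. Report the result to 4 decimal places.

0.2925

var(X) = (0.5)² = 0.25;  var(Y) = (6)² = 36
Cov(X,Y) = ρ·sd(X)·sd(Y) = 0.5·0.5·6 = 1.5
var(-0.3X + 0.1Y) = (-0.3)²·var(X) + (0.1)²·var(Y) + 2·(-0.3)·(0.1)·Cov(X,Y)
= 0.09·0.25 + 0.01·36 + -0.06·1.5 = 0.2925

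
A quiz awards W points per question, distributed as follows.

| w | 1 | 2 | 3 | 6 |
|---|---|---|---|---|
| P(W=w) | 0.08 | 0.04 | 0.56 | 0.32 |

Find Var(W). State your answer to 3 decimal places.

2.662

E[W] = (1)(0.08) + (2)(0.04) + (3)(0.56) + (6)(0.32) = 3.76
E[W²] = (1)²(0.08) + (2)²(0.04) + (3)²(0.56) + (6)²(0.32) = 16.8
Var(W) = E[W²] − (E[W])² = 16.8 − (3.76)² = 2.6624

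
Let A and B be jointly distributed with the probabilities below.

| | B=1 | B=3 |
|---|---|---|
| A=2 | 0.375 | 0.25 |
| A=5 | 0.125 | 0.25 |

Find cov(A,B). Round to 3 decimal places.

0.375

E[A] = 3.125,  E[B] = 2
E[AB] = 6.625
cov(A,B) = E[AB] − E[A]E[B] = 6.625 − (3.125)(2) = 0.375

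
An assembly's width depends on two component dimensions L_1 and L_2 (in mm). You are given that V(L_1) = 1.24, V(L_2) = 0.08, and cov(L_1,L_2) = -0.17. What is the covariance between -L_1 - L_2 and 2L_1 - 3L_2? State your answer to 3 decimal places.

-2.410

cov(-L_1 - L_2, 2L_1 - 3L_2) = (-1)(2)V(L_1) + (-1)(-3)V(L_2) + [(-1)(-3) + (-1)(2)]cov(L_1,L_2)
= -2·1.24 + 3·0.08 + 1·-0.17 = -2.41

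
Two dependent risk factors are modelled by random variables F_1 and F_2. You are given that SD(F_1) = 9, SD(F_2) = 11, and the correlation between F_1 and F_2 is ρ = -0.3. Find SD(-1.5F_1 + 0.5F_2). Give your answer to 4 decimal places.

Var(F_1) = (9)² = 81;  Var(F_2) = (11)² = 121
Cov(F_1,F_2) = ρ·SD(F_1)·SD(F_2) = -0.3·9·11 = -29.7
Var(-1.5F_1 + 0.5F_2) = (-1.5)²·Var(F_1) + (0.5)²·Var(F_2) + 2·(-1.5)·(0.5)·Cov(F_1,F_2)
= 2.25·81 + 0.25·121 + -1.5·-29.7 = 257.05
SD(-1.5F_1 + 0.5F_2) = √257.05 ≈ 16.0328

16.0328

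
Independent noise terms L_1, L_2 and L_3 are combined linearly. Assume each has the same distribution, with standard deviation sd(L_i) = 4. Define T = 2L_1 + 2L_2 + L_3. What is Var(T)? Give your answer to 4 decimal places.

144.0000

Var(L_i) = (4)² = 16
By independence, Var(T) = (2)²Var(L_1) + (2)²Var(L_2) + (1)²Var(L_3)
= (2)²·16 + (2)²·16 + (1)²·16 = 144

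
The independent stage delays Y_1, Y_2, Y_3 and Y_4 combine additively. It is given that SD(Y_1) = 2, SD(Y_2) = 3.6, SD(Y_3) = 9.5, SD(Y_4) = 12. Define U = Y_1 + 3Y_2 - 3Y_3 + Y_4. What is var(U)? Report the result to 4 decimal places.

var(Y_1) = 4, var(Y_2) = 12.96, var(Y_3) = 90.25, var(Y_4) = 144
By independence, var(U) = (1)²var(Y_1) + (3)²var(Y_2) + (-3)²var(Y_3) + (1)²var(Y_4)
= (1)²·4 + (3)²·12.96 + (-3)²·90.25 + (1)²·144 = 1076.89

1076.8900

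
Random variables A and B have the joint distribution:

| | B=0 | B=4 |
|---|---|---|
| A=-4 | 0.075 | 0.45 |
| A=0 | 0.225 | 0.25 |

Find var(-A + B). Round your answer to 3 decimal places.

E[A] = -2.1,  E[B] = 2.8,  E[AB] = -7.2
var(A) = 8.4 − (-2.1)² = 3.99;  var(B) = 11.2 − (2.8)² = 3.36
cov(A,B) = -7.2 − (-2.1)(2.8) = -1.32
var(-A + B) = (-1)²·3.99 + (1)²·3.36 + 2·(-1)·(1)·-1.32 = 9.99

9.990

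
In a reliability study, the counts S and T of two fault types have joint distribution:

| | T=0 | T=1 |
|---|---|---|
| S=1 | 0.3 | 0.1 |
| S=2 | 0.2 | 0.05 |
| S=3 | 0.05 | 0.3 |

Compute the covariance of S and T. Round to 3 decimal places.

E[S] = 1.95,  E[T] = 0.45
E[ST] = 1.1
cov(S,T) = E[ST] − E[S]E[T] = 1.1 − (1.95)(0.45) = 0.2225

0.223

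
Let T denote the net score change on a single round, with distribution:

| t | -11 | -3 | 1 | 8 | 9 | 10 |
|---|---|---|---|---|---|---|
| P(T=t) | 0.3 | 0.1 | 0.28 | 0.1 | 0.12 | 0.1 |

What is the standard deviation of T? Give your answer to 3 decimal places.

7.963

E[T] = (-11)(0.3) + (-3)(0.1) + (1)(0.28) + (8)(0.1) + (9)(0.12) + (10)(0.1) = -0.44
E[T²] = (-11)²(0.3) + (-3)²(0.1) + (1)²(0.28) + (8)²(0.1) + (9)²(0.12) + (10)²(0.1) = 63.6
var(T) = E[T²] − (E[T])² = 63.6 − (-0.44)² = 63.4064
SD(T) = √63.4064 ≈ 7.963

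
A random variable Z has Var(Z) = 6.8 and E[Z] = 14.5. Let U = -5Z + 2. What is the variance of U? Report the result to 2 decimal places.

Var(-5Z + 2) = (-5)²·Var(Z) = 25·6.8 = 170

170.00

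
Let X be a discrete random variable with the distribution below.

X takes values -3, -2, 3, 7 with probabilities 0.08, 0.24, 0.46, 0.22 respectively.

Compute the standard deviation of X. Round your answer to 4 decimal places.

E[X] = (-3)(0.08) + (-2)(0.24) + (3)(0.46) + (7)(0.22) = 2.2
E[X²] = (-3)²(0.08) + (-2)²(0.24) + (3)²(0.46) + (7)²(0.22) = 16.6
V(X) = E[X²] − (E[X])² = 16.6 − (2.2)² = 11.76
sd(X) = √11.76 ≈ 3.4293

3.4293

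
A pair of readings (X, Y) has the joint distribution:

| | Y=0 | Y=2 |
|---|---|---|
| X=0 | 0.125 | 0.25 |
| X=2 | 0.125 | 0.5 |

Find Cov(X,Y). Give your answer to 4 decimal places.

E[X] = 1.25,  E[Y] = 1.5
E[XY] = 2
Cov(X,Y) = E[XY] − E[X]E[Y] = 2 − (1.25)(1.5) = 0.125

0.1250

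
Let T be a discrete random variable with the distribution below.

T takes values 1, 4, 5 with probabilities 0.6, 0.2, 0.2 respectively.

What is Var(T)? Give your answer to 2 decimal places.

E[T] = (1)(0.6) + (4)(0.2) + (5)(0.2) = 2.4
E[T²] = (1)²(0.6) + (4)²(0.2) + (5)²(0.2) = 8.8
Var(T) = E[T²] − (E[T])² = 8.8 − (2.4)² = 3.04

3.04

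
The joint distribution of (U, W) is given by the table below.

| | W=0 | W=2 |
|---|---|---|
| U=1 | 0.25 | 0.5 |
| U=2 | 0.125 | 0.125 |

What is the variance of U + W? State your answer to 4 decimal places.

1.0000

E[U] = 1.25,  E[W] = 1.25,  E[UW] = 1.5
Var(U) = 1.75 − (1.25)² = 0.1875;  Var(W) = 2.5 − (1.25)² = 0.9375
Cov(U,W) = 1.5 − (1.25)(1.25) = -0.0625
Var(U + W) = (1)²·0.1875 + (1)²·0.9375 + 2·(1)·(1)·-0.0625 = 1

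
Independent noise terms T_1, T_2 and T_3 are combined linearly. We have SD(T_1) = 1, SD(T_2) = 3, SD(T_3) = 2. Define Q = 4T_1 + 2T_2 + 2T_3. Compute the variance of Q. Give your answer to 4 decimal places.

68.0000

Var(T_1) = 1, Var(T_2) = 9, Var(T_3) = 4
By independence, Var(Q) = (4)²Var(T_1) + (2)²Var(T_2) + (2)²Var(T_3)
= (4)²·1 + (2)²·9 + (2)²·4 = 68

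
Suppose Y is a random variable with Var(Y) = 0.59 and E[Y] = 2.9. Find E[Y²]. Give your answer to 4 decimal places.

E[Y²] = Var(Y) + (E[Y])² = 0.59 + (2.9)² = 9

9.0000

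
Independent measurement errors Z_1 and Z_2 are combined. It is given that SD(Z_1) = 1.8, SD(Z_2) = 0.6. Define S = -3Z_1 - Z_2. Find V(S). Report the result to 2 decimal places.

29.52

V(Z_1) = 3.24, V(Z_2) = 0.36
By independence, V(S) = (-3)²V(Z_1) + (-1)²V(Z_2)
= (-3)²·3.24 + (-1)²·0.36 = 29.52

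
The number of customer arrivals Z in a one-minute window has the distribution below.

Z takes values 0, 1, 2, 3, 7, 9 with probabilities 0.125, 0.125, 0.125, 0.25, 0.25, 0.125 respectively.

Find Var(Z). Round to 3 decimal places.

9.250

E[Z] = (0)(0.125) + (1)(0.125) + (2)(0.125) + (3)(0.25) + (7)(0.25) + (9)(0.125) = 4
E[Z²] = (0)²(0.125) + (1)²(0.125) + (2)²(0.125) + (3)²(0.25) + (7)²(0.25) + (9)²(0.125) = 25.25
Var(Z) = E[Z²] − (E[Z])² = 25.25 − (4)² = 9.25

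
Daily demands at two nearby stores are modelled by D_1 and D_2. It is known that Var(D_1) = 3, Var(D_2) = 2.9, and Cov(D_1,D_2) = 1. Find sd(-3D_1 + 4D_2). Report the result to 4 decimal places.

Var(-3D_1 + 4D_2) = (-3)²·Var(D_1) + (4)²·Var(D_2) + 2·(-3)·(4)·Cov(D_1,D_2)
= 9·3 + 16·2.9 + -24·1 = 49.4
sd(-3D_1 + 4D_2) = √49.4 ≈ 7.0285

7.0285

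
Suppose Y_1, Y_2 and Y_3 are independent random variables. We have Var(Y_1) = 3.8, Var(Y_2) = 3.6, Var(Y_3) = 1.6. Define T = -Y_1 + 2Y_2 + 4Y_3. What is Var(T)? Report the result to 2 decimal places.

By independence, Var(T) = (-1)²Var(Y_1) + (2)²Var(Y_2) + (4)²Var(Y_3)
= (-1)²·3.8 + (2)²·3.6 + (4)²·1.6 = 43.8

43.80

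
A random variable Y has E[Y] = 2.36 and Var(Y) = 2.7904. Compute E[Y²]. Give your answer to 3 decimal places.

8.360

E[Y²] = Var(Y) + (E[Y])² = 2.7904 + (2.36)² = 8.36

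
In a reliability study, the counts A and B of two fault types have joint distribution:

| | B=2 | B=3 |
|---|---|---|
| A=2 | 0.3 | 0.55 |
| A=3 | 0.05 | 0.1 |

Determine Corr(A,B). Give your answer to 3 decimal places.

E[A] = 2.15,  E[B] = 2.65
E[AB] = 5.7
Cov(A,B) = E[AB] − E[A]E[B] = 5.7 − (2.15)(2.65) = 0.0025
var(A) = 0.1275,  var(B) = 0.2275
ρ = 0.0025 / √(0.1275·0.2275) ≈ 0.015

0.015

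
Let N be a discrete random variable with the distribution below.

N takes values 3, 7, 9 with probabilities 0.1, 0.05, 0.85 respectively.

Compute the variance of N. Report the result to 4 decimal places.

3.3100

E[N] = (3)(0.1) + (7)(0.05) + (9)(0.85) = 8.3
E[N²] = (3)²(0.1) + (7)²(0.05) + (9)²(0.85) = 72.2
Var(N) = E[N²] − (E[N])² = 72.2 − (8.3)² = 3.31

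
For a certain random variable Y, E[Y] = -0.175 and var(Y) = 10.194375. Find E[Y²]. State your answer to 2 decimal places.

E[Y²] = var(Y) + (E[Y])² = 10.194375 + (-0.175)² = 10.225

10.23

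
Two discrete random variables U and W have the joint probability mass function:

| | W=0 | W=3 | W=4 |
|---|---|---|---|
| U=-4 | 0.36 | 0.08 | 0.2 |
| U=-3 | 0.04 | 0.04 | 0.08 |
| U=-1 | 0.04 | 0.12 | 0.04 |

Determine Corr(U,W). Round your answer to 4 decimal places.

0.2254

E[U] = -3.24,  E[W] = 2
E[UW] = -6
Cov(U,W) = E[UW] − E[U]E[W] = -6 − (-3.24)(2) = 0.48
V(U) = 1.3824,  V(W) = 3.28
ρ = 0.48 / √(1.3824·3.28) ≈ 0.2254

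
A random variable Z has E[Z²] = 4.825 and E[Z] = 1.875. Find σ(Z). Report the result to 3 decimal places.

Var(Z) = 4.825 − (1.875)² = 1.309375
σ(Z) = √1.309375 ≈ 1.144

1.144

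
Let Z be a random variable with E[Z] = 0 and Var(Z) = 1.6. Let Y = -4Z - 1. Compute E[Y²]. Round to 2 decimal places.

26.60

E[-4Z - 1] = -4·0 − 1 = -1
Var(-4Z - 1) = (-4)²·1.6 = 25.6
E[Y²] = Var(Y) + (E[Y])² = 25.6 + (-1)² = 26.6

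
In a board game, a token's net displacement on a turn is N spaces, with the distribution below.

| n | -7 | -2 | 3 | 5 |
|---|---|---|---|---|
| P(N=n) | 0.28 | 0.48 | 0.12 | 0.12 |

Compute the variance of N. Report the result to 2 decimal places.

E[N] = (-7)(0.28) + (-2)(0.48) + (3)(0.12) + (5)(0.12) = -1.96
E[N²] = (-7)²(0.28) + (-2)²(0.48) + (3)²(0.12) + (5)²(0.12) = 19.72
var(N) = E[N²] − (E[N])² = 19.72 − (-1.96)² = 15.8784

15.88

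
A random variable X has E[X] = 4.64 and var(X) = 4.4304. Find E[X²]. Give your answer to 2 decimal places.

E[X²] = var(X) + (E[X])² = 4.4304 + (4.64)² = 25.96

25.96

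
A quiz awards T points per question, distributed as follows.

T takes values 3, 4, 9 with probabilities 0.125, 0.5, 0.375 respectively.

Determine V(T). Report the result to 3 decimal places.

E[T] = (3)(0.125) + (4)(0.5) + (9)(0.375) = 5.75
E[T²] = (3)²(0.125) + (4)²(0.5) + (9)²(0.375) = 39.5
V(T) = E[T²] − (E[T])² = 39.5 − (5.75)² = 6.4375

6.438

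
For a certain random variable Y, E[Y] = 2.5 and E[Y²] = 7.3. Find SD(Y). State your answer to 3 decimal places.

var(Y) = 7.3 − (2.5)² = 1.05
SD(Y) = √1.05 ≈ 1.025

1.025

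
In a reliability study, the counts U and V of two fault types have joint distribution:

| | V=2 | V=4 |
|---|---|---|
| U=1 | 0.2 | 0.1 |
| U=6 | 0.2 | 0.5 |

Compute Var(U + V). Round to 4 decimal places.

E[U] = 4.5,  E[V] = 3.2,  E[UV] = 15.2
Var(U) = 25.5 − (4.5)² = 5.25;  Var(V) = 11.2 − (3.2)² = 0.96
cov(U,V) = 15.2 − (4.5)(3.2) = 0.8
Var(U + V) = (1)²·5.25 + (1)²·0.96 + 2·(1)·(1)·0.8 = 7.81

7.8100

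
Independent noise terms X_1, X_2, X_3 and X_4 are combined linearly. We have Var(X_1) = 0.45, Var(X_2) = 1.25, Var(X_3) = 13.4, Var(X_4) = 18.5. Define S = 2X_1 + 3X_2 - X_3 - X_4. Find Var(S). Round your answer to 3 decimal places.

44.950

By independence, Var(S) = (2)²Var(X_1) + (3)²Var(X_2) + (-1)²Var(X_3) + (-1)²Var(X_4)
= (2)²·0.45 + (3)²·1.25 + (-1)²·13.4 + (-1)²·18.5 = 44.95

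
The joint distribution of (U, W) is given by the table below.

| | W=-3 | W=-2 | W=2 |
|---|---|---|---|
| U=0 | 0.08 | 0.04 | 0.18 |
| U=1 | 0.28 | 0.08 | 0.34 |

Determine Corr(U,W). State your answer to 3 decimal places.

E[U] = 0.7,  E[W] = -0.28
E[UW] = -0.32
cov(U,W) = E[UW] − E[U]E[W] = -0.32 − (0.7)(-0.28) = -0.124
V(U) = 0.21,  V(W) = 5.7216
ρ = -0.124 / √(0.21·5.7216) ≈ -0.113

-0.113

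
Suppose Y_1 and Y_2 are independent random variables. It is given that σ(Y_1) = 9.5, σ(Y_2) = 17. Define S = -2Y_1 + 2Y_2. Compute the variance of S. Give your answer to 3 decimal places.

1517.000

Var(Y_1) = 90.25, Var(Y_2) = 289
By independence, Var(S) = (-2)²Var(Y_1) + (2)²Var(Y_2)
= (-2)²·90.25 + (2)²·289 = 1517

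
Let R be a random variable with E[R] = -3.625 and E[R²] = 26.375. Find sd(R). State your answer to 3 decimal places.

3.638

Var(R) = 26.375 − (-3.625)² = 13.234375
sd(R) = √13.234375 ≈ 3.638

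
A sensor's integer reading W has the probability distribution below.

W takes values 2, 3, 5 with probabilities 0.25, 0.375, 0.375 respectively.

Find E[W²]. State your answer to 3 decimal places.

13.750

E[W²] = (2)²(0.25) + (3)²(0.375) + (5)²(0.375) = 13.75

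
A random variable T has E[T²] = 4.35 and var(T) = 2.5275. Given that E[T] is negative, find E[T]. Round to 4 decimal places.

-1.3500

(E[T])² = E[T²] − var(T) = 4.35 − 2.5275 = 1.8225
E[T] = −√1.8225 = -1.35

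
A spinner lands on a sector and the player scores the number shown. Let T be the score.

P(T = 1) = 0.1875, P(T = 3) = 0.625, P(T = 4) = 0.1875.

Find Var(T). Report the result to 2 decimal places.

E[T] = (1)(0.1875) + (3)(0.625) + (4)(0.1875) = 2.8125
E[T²] = (1)²(0.1875) + (3)²(0.625) + (4)²(0.1875) = 8.8125
Var(T) = E[T²] − (E[T])² = 8.8125 − (2.8125)² = 0.90234375

0.90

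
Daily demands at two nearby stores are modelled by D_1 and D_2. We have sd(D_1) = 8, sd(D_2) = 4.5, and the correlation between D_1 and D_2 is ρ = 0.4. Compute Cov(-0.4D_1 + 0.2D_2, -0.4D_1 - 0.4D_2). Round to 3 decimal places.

9.772

Var(D_1) = (8)² = 64;  Var(D_2) = (4.5)² = 20.25
Cov(D_1,D_2) = ρ·sd(D_1)·sd(D_2) = 0.4·8·4.5 = 14.4
Cov(-0.4D_1 + 0.2D_2, -0.4D_1 - 0.4D_2) = (-0.4)(-0.4)Var(D_1) + (0.2)(-0.4)Var(D_2) + [(-0.4)(-0.4) + (0.2)(-0.4)]Cov(D_1,D_2)
= 0.16·64 + -0.08·20.25 + 0.08·14.4 = 9.772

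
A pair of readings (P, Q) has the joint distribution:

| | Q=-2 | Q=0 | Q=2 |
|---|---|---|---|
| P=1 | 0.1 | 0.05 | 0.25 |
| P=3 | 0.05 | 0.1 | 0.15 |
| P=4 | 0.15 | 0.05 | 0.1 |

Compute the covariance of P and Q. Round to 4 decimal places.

E[P] = 2.5,  E[Q] = 0.4
E[PQ] = 0.5
cov(P,Q) = E[PQ] − E[P]E[Q] = 0.5 − (2.5)(0.4) = -0.5

-0.5000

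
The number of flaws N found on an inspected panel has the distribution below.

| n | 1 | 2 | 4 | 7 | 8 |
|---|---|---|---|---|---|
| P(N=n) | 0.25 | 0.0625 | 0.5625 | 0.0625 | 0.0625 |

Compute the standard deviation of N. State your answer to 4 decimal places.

E[N] = (1)(0.25) + (2)(0.0625) + (4)(0.5625) + (7)(0.0625) + (8)(0.0625) = 3.5625
E[N²] = (1)²(0.25) + (2)²(0.0625) + (4)²(0.5625) + (7)²(0.0625) + (8)²(0.0625) = 16.5625
V(N) = E[N²] − (E[N])² = 16.5625 − (3.5625)² = 3.87109375
SD(N) = √3.87109375 ≈ 1.9675

1.9675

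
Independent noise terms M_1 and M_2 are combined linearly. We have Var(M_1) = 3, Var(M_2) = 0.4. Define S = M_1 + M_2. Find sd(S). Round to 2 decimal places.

By independence, Var(S) = (1)²Var(M_1) + (1)²Var(M_2)
= (1)²·3 + (1)²·0.4 = 3.4
sd(S) = √3.4 ≈ 1.84

1.84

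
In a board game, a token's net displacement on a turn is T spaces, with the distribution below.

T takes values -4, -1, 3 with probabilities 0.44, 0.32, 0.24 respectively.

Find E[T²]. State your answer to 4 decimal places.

9.5200

E[T²] = (-4)²(0.44) + (-1)²(0.32) + (3)²(0.24) = 9.52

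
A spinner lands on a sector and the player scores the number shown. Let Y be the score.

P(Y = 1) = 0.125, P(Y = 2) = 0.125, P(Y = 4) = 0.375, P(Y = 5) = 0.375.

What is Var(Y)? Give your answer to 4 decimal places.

1.9375

E[Y] = (1)(0.125) + (2)(0.125) + (4)(0.375) + (5)(0.375) = 3.75
E[Y²] = (1)²(0.125) + (2)²(0.125) + (4)²(0.375) + (5)²(0.375) = 16
Var(Y) = E[Y²] − (E[Y])² = 16 − (3.75)² = 1.9375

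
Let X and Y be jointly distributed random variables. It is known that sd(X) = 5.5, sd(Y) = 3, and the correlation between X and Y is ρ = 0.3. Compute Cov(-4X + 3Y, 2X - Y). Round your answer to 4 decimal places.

-219.5000

var(X) = (5.5)² = 30.25;  var(Y) = (3)² = 9
Cov(X,Y) = ρ·sd(X)·sd(Y) = 0.3·5.5·3 = 4.95
Cov(-4X + 3Y, 2X - Y) = (-4)(2)var(X) + (3)(-1)var(Y) + [(-4)(-1) + (3)(2)]Cov(X,Y)
= -8·30.25 + -3·9 + 10·4.95 = -219.5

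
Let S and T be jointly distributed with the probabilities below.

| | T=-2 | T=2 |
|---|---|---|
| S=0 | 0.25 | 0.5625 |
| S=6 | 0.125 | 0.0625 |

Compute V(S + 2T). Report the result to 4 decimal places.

E[S] = 1.125,  E[T] = 0.5,  E[ST] = -0.75
V(S) = 6.75 − (1.125)² = 5.484375;  V(T) = 4 − (0.5)² = 3.75
Cov(S,T) = -0.75 − (1.125)(0.5) = -1.3125
V(S + 2T) = (1)²·5.484375 + (2)²·3.75 + 2·(1)·(2)·-1.3125 = 15.234375

15.2344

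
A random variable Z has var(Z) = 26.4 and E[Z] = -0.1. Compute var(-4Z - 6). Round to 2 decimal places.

var(-4Z - 6) = (-4)²·var(Z) = 16·26.4 = 422.4

422.40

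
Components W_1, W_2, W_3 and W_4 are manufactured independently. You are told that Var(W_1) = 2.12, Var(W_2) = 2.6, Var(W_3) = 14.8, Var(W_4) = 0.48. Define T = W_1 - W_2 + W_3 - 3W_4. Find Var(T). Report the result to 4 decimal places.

23.8400

By independence, Var(T) = (1)²Var(W_1) + (-1)²Var(W_2) + (1)²Var(W_3) + (-3)²Var(W_4)
= (1)²·2.12 + (-1)²·2.6 + (1)²·14.8 + (-3)²·0.48 = 23.84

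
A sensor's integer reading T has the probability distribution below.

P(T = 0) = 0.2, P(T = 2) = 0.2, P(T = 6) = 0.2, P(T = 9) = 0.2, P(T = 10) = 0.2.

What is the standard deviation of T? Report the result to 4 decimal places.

3.8781

E[T] = (0)(0.2) + (2)(0.2) + (6)(0.2) + (9)(0.2) + (10)(0.2) = 5.4
E[T²] = (0)²(0.2) + (2)²(0.2) + (6)²(0.2) + (9)²(0.2) + (10)²(0.2) = 44.2
var(T) = E[T²] − (E[T])² = 44.2 − (5.4)² = 15.04
SD(T) = √15.04 ≈ 3.8781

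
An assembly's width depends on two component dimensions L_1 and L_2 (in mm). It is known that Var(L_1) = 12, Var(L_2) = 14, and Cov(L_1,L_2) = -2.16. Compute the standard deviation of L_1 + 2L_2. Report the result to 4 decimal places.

Var(L_1 + 2L_2) = (1)²·Var(L_1) + (2)²·Var(L_2) + 2·(1)·(2)·Cov(L_1,L_2)
= 1·12 + 4·14 + 4·-2.16 = 59.36
SD(L_1 + 2L_2) = √59.36 ≈ 7.7045

7.7045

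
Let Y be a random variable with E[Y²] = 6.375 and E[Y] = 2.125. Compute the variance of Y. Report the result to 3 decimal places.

1.859

Var(Y) = 6.375 − (2.125)² = 1.859375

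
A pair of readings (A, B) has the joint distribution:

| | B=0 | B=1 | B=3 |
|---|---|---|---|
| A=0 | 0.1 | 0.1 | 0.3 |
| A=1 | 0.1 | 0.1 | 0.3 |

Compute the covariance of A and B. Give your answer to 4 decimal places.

E[A] = 0.5,  E[B] = 2
E[AB] = 1
Cov(A,B) = E[AB] − E[A]E[B] = 1 − (0.5)(2) = 0

0.0000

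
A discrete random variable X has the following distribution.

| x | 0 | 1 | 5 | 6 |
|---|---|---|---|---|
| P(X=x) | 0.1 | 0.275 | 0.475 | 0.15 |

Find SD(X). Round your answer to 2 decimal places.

E[X] = (0)(0.1) + (1)(0.275) + (5)(0.475) + (6)(0.15) = 3.55
E[X²] = (0)²(0.1) + (1)²(0.275) + (5)²(0.475) + (6)²(0.15) = 17.55
var(X) = E[X²] − (E[X])² = 17.55 − (3.55)² = 4.9475
SD(X) = √4.9475 ≈ 2.22

2.22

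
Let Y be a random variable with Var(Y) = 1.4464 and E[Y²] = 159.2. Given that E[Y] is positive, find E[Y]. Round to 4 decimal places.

12.5600

(E[Y])² = E[Y²] − Var(Y) = 159.2 − 1.4464 = 157.7536
E[Y] = √157.7536 = 12.56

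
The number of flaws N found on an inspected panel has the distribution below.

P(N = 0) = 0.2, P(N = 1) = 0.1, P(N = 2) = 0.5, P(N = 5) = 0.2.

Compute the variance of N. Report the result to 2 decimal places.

E[N] = (0)(0.2) + (1)(0.1) + (2)(0.5) + (5)(0.2) = 2.1
E[N²] = (0)²(0.2) + (1)²(0.1) + (2)²(0.5) + (5)²(0.2) = 7.1
Var(N) = E[N²] − (E[N])² = 7.1 − (2.1)² = 2.69

2.69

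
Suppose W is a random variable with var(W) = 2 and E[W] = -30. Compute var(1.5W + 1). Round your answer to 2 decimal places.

4.50

var(1.5W + 1) = (1.5)²·var(W) = 2.25·2 = 4.5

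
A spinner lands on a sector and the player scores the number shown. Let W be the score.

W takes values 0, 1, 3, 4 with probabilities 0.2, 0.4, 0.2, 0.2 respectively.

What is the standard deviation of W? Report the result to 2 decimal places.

E[W] = (0)(0.2) + (1)(0.4) + (3)(0.2) + (4)(0.2) = 1.8
E[W²] = (0)²(0.2) + (1)²(0.4) + (3)²(0.2) + (4)²(0.2) = 5.4
Var(W) = E[W²] − (E[W])² = 5.4 − (1.8)² = 2.16
σ(W) = √2.16 ≈ 1.47

1.47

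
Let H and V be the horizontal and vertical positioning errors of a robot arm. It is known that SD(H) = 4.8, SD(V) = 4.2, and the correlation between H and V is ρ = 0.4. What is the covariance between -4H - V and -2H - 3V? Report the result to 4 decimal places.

350.1360

var(H) = (4.8)² = 23.04;  var(V) = (4.2)² = 17.64
Cov(H,V) = ρ·SD(H)·SD(V) = 0.4·4.8·4.2 = 8.064
Cov(-4H - V, -2H - 3V) = (-4)(-2)var(H) + (-1)(-3)var(V) + [(-4)(-3) + (-1)(-2)]Cov(H,V)
= 8·23.04 + 3·17.64 + 14·8.064 = 350.136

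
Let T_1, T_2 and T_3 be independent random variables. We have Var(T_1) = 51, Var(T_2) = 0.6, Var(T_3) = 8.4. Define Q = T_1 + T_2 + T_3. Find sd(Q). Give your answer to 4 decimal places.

7.7460

By independence, Var(Q) = (1)²Var(T_1) + (1)²Var(T_2) + (1)²Var(T_3)
= (1)²·51 + (1)²·0.6 + (1)²·8.4 = 60
sd(Q) = √60 ≈ 7.7460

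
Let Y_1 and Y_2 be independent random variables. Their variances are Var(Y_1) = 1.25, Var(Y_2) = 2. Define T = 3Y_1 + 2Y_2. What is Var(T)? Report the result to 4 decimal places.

19.2500

By independence, Var(T) = (3)²Var(Y_1) + (2)²Var(Y_2)
= (3)²·1.25 + (2)²·2 = 19.25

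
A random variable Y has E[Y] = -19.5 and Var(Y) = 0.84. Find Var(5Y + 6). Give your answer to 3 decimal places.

21.000

Var(5Y + 6) = (5)²·Var(Y) = 25·0.84 = 21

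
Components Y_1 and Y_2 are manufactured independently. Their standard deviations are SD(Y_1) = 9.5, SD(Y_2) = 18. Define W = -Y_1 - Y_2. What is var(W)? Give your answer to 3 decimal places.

var(Y_1) = 90.25, var(Y_2) = 324
By independence, var(W) = (-1)²var(Y_1) + (-1)²var(Y_2)
= (-1)²·90.25 + (-1)²·324 = 414.25

414.250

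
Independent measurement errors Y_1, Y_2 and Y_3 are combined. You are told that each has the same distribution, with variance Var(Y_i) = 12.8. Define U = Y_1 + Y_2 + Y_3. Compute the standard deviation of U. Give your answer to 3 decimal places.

6.197

By independence, Var(U) = (1)²Var(Y_1) + (1)²Var(Y_2) + (1)²Var(Y_3)
= (1)²·12.8 + (1)²·12.8 + (1)²·12.8 = 38.4
SD(U) = √38.4 ≈ 6.197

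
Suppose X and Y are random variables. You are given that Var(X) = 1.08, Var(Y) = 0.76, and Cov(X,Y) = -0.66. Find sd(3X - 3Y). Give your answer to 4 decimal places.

Var(3X - 3Y) = (3)²·Var(X) + (-3)²·Var(Y) + 2·(3)·(-3)·Cov(X,Y)
= 9·1.08 + 9·0.76 + -18·-0.66 = 28.44
sd(3X - 3Y) = √28.44 ≈ 5.3329

5.3329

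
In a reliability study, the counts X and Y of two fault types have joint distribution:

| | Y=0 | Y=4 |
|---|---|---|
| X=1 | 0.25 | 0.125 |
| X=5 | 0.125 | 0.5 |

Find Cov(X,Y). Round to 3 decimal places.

E[X] = 3.5,  E[Y] = 2.5
E[XY] = 10.5
Cov(X,Y) = E[XY] − E[X]E[Y] = 10.5 − (3.5)(2.5) = 1.75

1.750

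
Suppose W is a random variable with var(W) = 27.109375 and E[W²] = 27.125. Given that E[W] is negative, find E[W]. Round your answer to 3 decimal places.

(E[W])² = E[W²] − var(W) = 27.125 − 27.109375 = 0.015625
E[W] = −√0.015625 = -0.125

-0.125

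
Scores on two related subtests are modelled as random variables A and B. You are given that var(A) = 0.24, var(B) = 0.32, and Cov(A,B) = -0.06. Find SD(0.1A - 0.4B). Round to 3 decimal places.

var(0.1A - 0.4B) = (0.1)²·var(A) + (-0.4)²·var(B) + 2·(0.1)·(-0.4)·Cov(A,B)
= 0.01·0.24 + 0.16·0.32 + -0.08·-0.06 = 0.0584
SD(0.1A - 0.4B) = √0.0584 ≈ 0.242

0.242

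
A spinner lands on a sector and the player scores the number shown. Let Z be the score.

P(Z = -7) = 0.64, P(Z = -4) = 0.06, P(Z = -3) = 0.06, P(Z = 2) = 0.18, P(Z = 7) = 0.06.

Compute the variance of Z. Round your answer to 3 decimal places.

19.546

E[Z] = (-7)(0.64) + (-4)(0.06) + (-3)(0.06) + (2)(0.18) + (7)(0.06) = -4.12
E[Z²] = (-7)²(0.64) + (-4)²(0.06) + (-3)²(0.06) + (2)²(0.18) + (7)²(0.06) = 36.52
Var(Z) = E[Z²] − (E[Z])² = 36.52 − (-4.12)² = 19.5456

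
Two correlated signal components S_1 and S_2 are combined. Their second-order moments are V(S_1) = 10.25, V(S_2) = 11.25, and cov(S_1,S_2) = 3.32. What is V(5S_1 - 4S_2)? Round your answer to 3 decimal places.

V(5S_1 - 4S_2) = (5)²·V(S_1) + (-4)²·V(S_2) + 2·(5)·(-4)·cov(S_1,S_2)
= 25·10.25 + 16·11.25 + -40·3.32 = 303.45

303.450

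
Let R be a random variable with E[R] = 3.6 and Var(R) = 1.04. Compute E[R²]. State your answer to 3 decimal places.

E[R²] = Var(R) + (E[R])² = 1.04 + (3.6)² = 14

14.000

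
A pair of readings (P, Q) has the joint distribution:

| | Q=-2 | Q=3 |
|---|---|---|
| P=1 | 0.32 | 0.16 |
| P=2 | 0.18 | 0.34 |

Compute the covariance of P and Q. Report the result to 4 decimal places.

E[P] = 1.52,  E[Q] = 0.5
E[PQ] = 1.16
Cov(P,Q) = E[PQ] − E[P]E[Q] = 1.16 − (1.52)(0.5) = 0.4

0.4000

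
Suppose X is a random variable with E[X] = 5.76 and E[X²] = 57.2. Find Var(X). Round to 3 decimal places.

Var(X) = 57.2 − (5.76)² = 24.0224

24.022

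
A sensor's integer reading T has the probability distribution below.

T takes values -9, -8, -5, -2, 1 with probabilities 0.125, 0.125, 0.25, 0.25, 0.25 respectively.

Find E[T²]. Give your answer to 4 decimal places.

25.6250

E[T²] = (-9)²(0.125) + (-8)²(0.125) + (-5)²(0.25) + (-2)²(0.25) + (1)²(0.25) = 25.625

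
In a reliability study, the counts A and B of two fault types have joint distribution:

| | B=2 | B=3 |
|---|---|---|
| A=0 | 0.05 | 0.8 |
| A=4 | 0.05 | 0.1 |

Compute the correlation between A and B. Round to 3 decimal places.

-0.327

E[A] = 0.6,  E[B] = 2.9
E[AB] = 1.6
cov(A,B) = E[AB] − E[A]E[B] = 1.6 − (0.6)(2.9) = -0.14
Var(A) = 2.04,  Var(B) = 0.09
ρ = -0.14 / √(2.04·0.09) ≈ -0.327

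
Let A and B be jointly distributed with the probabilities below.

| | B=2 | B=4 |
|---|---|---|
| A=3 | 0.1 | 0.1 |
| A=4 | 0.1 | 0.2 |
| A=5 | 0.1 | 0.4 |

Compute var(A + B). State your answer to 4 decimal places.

1.8100

E[A] = 4.3,  E[B] = 3.4,  E[AB] = 14.8
var(A) = 19.1 − (4.3)² = 0.61;  var(B) = 12.4 − (3.4)² = 0.84
cov(A,B) = 14.8 − (4.3)(3.4) = 0.18
var(A + B) = (1)²·0.61 + (1)²·0.84 + 2·(1)·(1)·0.18 = 1.81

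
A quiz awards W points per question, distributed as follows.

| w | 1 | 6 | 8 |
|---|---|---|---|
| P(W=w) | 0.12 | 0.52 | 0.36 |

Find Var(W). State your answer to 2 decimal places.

4.43

E[W] = (1)(0.12) + (6)(0.52) + (8)(0.36) = 6.12
E[W²] = (1)²(0.12) + (6)²(0.52) + (8)²(0.36) = 41.88
Var(W) = E[W²] − (E[W])² = 41.88 − (6.12)² = 4.4256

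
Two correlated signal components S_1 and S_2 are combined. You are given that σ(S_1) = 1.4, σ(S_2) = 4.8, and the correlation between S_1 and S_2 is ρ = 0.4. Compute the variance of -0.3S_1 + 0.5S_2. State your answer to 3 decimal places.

Var(S_1) = (1.4)² = 1.96;  Var(S_2) = (4.8)² = 23.04
Cov(S_1,S_2) = ρ·σ(S_1)·σ(S_2) = 0.4·1.4·4.8 = 2.688
Var(-0.3S_1 + 0.5S_2) = (-0.3)²·Var(S_1) + (0.5)²·Var(S_2) + 2·(-0.3)·(0.5)·Cov(S_1,S_2)
= 0.09·1.96 + 0.25·23.04 + -0.3·2.688 = 5.13

5.130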